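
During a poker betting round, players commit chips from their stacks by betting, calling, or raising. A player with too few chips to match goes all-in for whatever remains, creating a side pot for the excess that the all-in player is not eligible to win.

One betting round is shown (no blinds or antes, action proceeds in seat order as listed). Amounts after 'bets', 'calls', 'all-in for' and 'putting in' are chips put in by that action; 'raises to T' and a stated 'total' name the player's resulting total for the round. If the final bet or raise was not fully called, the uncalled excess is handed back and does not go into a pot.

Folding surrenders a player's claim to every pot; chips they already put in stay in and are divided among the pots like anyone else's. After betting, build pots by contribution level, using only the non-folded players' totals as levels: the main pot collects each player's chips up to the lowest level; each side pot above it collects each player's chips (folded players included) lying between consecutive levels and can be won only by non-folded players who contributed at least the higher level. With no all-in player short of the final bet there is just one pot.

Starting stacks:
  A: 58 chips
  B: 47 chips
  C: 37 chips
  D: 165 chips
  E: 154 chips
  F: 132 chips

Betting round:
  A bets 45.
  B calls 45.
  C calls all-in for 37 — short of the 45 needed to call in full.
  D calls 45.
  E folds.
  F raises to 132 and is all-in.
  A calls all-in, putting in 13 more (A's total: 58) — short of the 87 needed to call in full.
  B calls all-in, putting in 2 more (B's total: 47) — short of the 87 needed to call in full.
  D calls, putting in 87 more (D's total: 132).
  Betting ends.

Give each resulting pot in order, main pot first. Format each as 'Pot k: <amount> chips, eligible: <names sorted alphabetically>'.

Pot 1: 185 chips, eligible: A, B, C, D, F
Pot 2: 40 chips, eligible: A, B, D, F
Pot 3: 33 chips, eligible: A, D, F
Pot 4: 148 chips, eligible: D, F

Derivation:
Contributions: A=58, B=47, C=37, D=132, F=132
Folded: E
Pot levels (distinct totals of non-folded players): 37, 47, 58, 132
Layer 1-37: 37 each from A, B, C, D, F = 37*5 = 185 chips; eligible A, B, C, D, F
Layer 38-47: 10 each from A, B, D, F = 10*4 = 40 chips; eligible A, B, D, F
Layer 48-58: 11 each from A, D, F = 11*3 = 33 chips; eligible A, D, F
Layer 59-132: 74 each from D, F = 74*2 = 148 chips; eligible D, F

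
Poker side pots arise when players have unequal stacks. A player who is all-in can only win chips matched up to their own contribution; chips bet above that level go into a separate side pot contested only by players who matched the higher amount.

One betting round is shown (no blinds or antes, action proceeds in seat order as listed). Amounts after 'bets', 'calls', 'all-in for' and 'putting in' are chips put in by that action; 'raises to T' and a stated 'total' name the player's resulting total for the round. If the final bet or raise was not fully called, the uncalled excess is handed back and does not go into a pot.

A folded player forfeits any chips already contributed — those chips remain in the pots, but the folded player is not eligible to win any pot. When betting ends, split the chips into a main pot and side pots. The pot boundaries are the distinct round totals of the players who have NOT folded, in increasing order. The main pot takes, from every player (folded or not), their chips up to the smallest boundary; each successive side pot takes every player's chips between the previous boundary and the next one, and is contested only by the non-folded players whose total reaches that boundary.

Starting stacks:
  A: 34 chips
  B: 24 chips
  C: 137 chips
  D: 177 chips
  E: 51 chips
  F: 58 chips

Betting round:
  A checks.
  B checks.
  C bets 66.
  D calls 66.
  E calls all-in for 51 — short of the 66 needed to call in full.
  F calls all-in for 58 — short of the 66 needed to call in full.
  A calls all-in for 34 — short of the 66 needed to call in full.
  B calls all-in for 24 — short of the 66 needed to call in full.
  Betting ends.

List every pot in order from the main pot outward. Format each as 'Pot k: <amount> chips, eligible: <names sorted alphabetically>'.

Pot 1: 144 chips, eligible: A, B, C, D, E, F
Pot 2: 50 chips, eligible: A, C, D, E, F
Pot 3: 68 chips, eligible: C, D, E, F
Pot 4: 21 chips, eligible: C, D, F
Pot 5: 16 chips, eligible: C, D

Derivation:
Contributions: A=34, B=24, C=66, D=66, E=51, F=58
Pot levels (distinct totals of non-folded players): 24, 34, 51, 58, 66
Layer 1-24: 24 each from A, B, C, D, E, F = 24*6 = 144 chips; eligible A, B, C, D, E, F
Layer 25-34: 10 each from A, C, D, E, F = 10*5 = 50 chips; eligible A, C, D, E, F
Layer 35-51: 17 each from C, D, E, F = 17*4 = 68 chips; eligible C, D, E, F
Layer 52-58: 7 each from C, D, F = 7*3 = 21 chips; eligible C, D, F
Layer 59-66: 8 each from C, D = 8*2 = 16 chips; eligible C, D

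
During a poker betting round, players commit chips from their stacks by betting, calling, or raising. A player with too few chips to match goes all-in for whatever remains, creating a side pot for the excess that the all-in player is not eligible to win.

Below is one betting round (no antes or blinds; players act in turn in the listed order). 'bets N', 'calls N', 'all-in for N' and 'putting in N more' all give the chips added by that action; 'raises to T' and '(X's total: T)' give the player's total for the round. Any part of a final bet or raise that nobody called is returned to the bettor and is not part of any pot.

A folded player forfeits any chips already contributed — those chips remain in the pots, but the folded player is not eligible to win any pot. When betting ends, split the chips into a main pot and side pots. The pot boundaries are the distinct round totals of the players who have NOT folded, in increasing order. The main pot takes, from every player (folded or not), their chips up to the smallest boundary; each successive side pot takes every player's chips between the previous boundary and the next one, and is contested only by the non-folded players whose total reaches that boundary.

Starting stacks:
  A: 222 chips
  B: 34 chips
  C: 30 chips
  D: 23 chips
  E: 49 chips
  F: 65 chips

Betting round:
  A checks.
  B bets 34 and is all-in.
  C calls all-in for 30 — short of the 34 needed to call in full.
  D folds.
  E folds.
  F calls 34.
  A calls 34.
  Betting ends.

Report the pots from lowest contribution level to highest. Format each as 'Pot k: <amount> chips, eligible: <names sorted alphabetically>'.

Pot 1: 120 chips, eligible: A, B, C, F
Pot 2: 12 chips, eligible: A, B, F

Derivation:
Contributions: A=34, B=34, C=30, F=34
Folded: D, E
Pot levels (distinct totals of non-folded players): 30, 34
Layer 1-30: 30 each from A, B, C, F = 30*4 = 120 chips; eligible A, B, C, F
Layer 31-34: 4 each from A, B, F = 4*3 = 12 chips; eligible A, B, F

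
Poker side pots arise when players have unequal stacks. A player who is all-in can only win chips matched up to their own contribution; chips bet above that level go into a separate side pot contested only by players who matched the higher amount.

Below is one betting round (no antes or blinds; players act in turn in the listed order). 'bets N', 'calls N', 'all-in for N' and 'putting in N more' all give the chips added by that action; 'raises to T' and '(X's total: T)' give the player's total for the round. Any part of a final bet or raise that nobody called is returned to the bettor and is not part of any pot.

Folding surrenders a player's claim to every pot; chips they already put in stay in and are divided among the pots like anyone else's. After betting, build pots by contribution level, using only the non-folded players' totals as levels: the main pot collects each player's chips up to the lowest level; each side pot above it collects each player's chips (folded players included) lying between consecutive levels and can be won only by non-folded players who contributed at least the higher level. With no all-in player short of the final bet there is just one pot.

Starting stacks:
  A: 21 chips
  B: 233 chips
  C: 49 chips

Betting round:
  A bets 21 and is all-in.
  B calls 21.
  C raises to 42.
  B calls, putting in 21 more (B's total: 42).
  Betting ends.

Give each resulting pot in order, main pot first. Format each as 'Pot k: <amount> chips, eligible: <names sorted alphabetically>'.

Contributions: A=21, B=42, C=42
Pot levels (distinct totals of non-folded players): 21, 42
Layer 1-21: 21 each from A, B, C = 21*3 = 63 chips; eligible A, B, C
Layer 22-42: 21 each from B, C = 21*2 = 42 chips; eligible B, C

Pot 1: 63 chips, eligible: A, B, C
Pot 2: 42 chips, eligible: B, C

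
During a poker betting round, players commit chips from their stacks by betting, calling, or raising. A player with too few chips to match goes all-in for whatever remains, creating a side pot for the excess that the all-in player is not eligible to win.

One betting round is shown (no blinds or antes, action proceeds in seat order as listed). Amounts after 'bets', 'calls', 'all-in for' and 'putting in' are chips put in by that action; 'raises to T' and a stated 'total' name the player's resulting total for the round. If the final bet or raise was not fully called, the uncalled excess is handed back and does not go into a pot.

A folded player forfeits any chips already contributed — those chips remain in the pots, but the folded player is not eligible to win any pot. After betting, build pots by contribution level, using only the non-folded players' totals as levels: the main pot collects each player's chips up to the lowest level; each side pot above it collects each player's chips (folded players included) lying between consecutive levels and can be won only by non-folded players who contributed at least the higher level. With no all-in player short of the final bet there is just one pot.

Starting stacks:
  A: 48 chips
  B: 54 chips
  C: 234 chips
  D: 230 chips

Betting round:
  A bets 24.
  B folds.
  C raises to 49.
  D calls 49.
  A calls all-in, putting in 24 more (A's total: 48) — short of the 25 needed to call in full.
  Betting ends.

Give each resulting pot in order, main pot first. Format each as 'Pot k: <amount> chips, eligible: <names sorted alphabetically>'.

Contributions: A=48, C=49, D=49
Folded: B
Pot levels (distinct totals of non-folded players): 48, 49
Layer 1-48: 48 each from A, C, D = 48*3 = 144 chips; eligible A, C, D
Layer 49-49: 1 each from C, D = 1*2 = 2 chips; eligible C, D

Pot 1: 144 chips, eligible: A, C, D
Pot 2: 2 chips, eligible: C, D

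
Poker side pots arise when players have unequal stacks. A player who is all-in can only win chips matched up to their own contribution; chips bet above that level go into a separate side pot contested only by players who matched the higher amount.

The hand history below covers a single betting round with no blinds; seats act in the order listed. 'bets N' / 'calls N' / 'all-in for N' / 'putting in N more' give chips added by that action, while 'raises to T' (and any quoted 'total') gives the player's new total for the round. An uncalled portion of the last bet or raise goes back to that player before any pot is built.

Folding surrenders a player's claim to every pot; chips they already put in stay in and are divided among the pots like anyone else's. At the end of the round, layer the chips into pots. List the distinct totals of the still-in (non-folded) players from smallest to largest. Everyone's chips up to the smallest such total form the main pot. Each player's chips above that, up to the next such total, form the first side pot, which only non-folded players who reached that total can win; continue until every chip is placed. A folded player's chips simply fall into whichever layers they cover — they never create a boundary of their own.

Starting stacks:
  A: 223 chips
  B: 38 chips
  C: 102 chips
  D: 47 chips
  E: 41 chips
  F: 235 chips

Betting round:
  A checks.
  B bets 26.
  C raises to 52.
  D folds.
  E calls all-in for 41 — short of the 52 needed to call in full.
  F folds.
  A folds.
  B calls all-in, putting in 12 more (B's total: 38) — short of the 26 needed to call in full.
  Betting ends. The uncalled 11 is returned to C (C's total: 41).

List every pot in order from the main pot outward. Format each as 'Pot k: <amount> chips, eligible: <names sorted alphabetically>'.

Pot 1: 114 chips, eligible: B, C, E
Pot 2: 6 chips, eligible: C, E

Derivation:
Contributions (after 11 returned to C): B=38, C=41, E=41
Folded: A, D, F
Pot levels (distinct totals of non-folded players): 38, 41
Layer 1-38: 38 each from B, C, E = 38*3 = 114 chips; eligible B, C, E
Layer 39-41: 3 each from C, E = 3*2 = 6 chips; eligible C, E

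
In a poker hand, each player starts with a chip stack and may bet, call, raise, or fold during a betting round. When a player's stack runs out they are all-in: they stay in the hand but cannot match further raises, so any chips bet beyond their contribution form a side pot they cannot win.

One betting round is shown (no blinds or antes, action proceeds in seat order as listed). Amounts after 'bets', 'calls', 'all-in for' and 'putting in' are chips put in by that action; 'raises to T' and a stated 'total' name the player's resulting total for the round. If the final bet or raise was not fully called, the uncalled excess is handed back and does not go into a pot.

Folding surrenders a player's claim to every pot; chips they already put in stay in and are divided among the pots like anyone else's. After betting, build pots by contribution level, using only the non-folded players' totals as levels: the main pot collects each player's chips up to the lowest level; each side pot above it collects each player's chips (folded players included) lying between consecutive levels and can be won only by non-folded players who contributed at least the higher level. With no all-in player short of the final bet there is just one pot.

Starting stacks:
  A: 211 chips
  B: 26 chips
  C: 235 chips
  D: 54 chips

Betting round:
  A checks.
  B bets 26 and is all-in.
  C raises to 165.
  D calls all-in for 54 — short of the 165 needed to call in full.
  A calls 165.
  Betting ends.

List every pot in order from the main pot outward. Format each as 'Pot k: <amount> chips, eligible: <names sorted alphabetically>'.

Contributions: A=165, B=26, C=165, D=54
Pot levels (distinct totals of non-folded players): 26, 54, 165
Layer 1-26: 26 each from A, B, C, D = 26*4 = 104 chips; eligible A, B, C, D
Layer 27-54: 28 each from A, C, D = 28*3 = 84 chips; eligible A, C, D
Layer 55-165: 111 each from A, C = 111*2 = 222 chips; eligible A, C

Pot 1: 104 chips, eligible: A, B, C, D
Pot 2: 84 chips, eligible: A, C, D
Pot 3: 222 chips, eligible: A, C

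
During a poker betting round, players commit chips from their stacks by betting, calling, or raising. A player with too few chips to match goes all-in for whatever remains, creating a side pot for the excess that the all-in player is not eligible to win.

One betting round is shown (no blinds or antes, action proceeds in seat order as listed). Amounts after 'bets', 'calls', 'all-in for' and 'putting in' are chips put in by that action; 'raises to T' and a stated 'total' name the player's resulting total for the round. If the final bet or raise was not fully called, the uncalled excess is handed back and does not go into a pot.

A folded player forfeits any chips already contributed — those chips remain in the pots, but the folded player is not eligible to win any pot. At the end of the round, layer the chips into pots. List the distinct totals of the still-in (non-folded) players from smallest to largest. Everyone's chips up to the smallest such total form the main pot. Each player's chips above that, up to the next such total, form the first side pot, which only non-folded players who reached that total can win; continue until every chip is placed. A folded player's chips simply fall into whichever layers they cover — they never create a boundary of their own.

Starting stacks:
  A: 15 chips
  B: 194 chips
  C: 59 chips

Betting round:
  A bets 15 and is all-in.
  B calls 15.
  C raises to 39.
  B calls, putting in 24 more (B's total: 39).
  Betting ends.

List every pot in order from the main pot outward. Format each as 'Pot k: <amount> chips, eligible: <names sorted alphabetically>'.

Contributions: A=15, B=39, C=39
Pot levels (distinct totals of non-folded players): 15, 39
Layer 1-15: 15 each from A, B, C = 15*3 = 45 chips; eligible A, B, C
Layer 16-39: 24 each from B, C = 24*2 = 48 chips; eligible B, C

Pot 1: 45 chips, eligible: A, B, C
Pot 2: 48 chips, eligible: B, C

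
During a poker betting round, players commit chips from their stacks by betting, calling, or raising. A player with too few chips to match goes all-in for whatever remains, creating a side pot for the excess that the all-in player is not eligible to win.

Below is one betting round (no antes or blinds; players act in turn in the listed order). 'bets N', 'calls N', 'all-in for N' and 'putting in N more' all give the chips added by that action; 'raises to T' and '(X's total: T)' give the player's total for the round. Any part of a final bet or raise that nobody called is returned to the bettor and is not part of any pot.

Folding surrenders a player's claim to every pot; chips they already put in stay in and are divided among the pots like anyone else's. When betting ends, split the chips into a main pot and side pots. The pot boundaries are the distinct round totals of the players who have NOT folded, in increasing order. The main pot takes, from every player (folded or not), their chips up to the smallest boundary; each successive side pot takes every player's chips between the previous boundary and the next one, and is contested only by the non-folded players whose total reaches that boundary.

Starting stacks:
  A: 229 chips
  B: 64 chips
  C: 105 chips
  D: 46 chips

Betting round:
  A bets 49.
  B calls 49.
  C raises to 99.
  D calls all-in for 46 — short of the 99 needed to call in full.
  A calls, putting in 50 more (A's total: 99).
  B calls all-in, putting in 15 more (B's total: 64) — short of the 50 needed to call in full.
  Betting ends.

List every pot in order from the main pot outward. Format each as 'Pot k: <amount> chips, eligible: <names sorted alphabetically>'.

Pot 1: 184 chips, eligible: A, B, C, D
Pot 2: 54 chips, eligible: A, B, C
Pot 3: 70 chips, eligible: A, C

Derivation:
Contributions: A=99, B=64, C=99, D=46
Pot levels (distinct totals of non-folded players): 46, 64, 99
Layer 1-46: 46 each from A, B, C, D = 46*4 = 184 chips; eligible A, B, C, D
Layer 47-64: 18 each from A, B, C = 18*3 = 54 chips; eligible A, B, C
Layer 65-99: 35 each from A, C = 35*2 = 70 chips; eligible A, C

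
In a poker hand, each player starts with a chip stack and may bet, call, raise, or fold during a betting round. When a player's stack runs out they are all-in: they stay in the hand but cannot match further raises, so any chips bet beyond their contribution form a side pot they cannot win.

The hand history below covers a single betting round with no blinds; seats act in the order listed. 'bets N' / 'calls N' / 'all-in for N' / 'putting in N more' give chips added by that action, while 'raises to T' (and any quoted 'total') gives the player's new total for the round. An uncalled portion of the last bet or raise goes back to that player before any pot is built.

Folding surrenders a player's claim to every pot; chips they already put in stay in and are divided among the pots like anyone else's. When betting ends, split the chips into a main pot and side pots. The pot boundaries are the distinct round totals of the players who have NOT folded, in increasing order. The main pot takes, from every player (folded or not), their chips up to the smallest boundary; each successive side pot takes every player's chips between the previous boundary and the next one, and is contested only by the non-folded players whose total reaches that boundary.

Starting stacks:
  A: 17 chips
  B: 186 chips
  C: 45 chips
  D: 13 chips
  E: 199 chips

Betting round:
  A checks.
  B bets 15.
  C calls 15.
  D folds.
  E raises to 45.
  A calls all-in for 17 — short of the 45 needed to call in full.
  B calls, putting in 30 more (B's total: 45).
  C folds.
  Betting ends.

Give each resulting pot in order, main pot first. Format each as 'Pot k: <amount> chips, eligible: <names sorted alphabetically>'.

Pot 1: 66 chips, eligible: A, B, E
Pot 2: 56 chips, eligible: B, E

Derivation:
Contributions: A=17, B=45, C=15, E=45
Folded: C, D
Pot levels (distinct totals of non-folded players): 17, 45
Layer 1-17: A 17 + B 17 + C 15 + E 17 = 66 chips; eligible A, B, E
Layer 18-45: 28 each from B, E = 28*2 = 56 chips; eligible B, E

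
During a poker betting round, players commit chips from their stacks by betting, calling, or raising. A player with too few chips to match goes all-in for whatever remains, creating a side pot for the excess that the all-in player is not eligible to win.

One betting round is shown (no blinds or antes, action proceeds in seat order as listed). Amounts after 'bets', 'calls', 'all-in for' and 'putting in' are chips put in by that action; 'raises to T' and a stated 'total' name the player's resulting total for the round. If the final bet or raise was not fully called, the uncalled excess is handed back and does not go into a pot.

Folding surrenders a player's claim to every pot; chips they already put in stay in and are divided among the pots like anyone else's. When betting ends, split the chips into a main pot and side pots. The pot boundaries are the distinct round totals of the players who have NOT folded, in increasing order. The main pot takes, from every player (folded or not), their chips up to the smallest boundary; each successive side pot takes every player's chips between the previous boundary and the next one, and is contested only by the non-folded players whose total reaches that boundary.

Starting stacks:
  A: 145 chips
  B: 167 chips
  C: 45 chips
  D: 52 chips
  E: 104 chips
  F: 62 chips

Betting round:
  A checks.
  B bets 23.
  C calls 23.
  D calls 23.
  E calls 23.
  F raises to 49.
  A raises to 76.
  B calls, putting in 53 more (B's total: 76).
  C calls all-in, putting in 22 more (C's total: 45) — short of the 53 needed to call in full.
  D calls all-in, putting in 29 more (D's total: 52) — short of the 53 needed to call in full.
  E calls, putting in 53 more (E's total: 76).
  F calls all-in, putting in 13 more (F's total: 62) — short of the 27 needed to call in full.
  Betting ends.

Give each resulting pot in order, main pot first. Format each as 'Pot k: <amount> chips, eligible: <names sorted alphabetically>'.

Contributions: A=76, B=76, C=45, D=52, E=76, F=62
Pot levels (distinct totals of non-folded players): 45, 52, 62, 76
Layer 1-45: 45 each from A, B, C, D, E, F = 45*6 = 270 chips; eligible A, B, C, D, E, F
Layer 46-52: 7 each from A, B, D, E, F = 7*5 = 35 chips; eligible A, B, D, E, F
Layer 53-62: 10 each from A, B, E, F = 10*4 = 40 chips; eligible A, B, E, F
Layer 63-76: 14 each from A, B, E = 14*3 = 42 chips; eligible A, B, E

Pot 1: 270 chips, eligible: A, B, C, D, E, F
Pot 2: 35 chips, eligible: A, B, D, E, F
Pot 3: 40 chips, eligible: A, B, E, F
Pot 4: 42 chips, eligible: A, B, E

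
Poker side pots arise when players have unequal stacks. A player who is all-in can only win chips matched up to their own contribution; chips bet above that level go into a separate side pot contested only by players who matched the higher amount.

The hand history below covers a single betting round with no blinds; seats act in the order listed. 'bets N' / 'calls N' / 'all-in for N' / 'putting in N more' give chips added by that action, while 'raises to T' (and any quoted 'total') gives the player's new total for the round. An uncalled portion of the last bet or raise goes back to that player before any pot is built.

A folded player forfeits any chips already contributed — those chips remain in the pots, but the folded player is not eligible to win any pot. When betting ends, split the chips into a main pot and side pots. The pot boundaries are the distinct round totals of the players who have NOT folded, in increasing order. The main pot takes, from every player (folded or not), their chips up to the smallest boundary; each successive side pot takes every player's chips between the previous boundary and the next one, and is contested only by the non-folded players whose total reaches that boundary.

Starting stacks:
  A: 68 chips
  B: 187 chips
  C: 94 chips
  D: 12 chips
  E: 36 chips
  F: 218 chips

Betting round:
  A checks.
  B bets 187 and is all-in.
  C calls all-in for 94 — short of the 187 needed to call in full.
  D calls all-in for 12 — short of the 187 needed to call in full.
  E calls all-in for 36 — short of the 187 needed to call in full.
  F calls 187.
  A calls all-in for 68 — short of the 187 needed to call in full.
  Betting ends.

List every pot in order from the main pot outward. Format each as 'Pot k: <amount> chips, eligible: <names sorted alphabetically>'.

Contributions: A=68, B=187, C=94, D=12, E=36, F=187
Pot levels (distinct totals of non-folded players): 12, 36, 68, 94, 187
Layer 1-12: 12 each from A, B, C, D, E, F = 12*6 = 72 chips; eligible A, B, C, D, E, F
Layer 13-36: 24 each from A, B, C, E, F = 24*5 = 120 chips; eligible A, B, C, E, F
Layer 37-68: 32 each from A, B, C, F = 32*4 = 128 chips; eligible A, B, C, F
Layer 69-94: 26 each from B, C, F = 26*3 = 78 chips; eligible B, C, F
Layer 95-187: 93 each from B, F = 93*2 = 186 chips; eligible B, F

Pot 1: 72 chips, eligible: A, B, C, D, E, F
Pot 2: 120 chips, eligible: A, B, C, E, F
Pot 3: 128 chips, eligible: A, B, C, F
Pot 4: 78 chips, eligible: B, C, F
Pot 5: 186 chips, eligible: B, F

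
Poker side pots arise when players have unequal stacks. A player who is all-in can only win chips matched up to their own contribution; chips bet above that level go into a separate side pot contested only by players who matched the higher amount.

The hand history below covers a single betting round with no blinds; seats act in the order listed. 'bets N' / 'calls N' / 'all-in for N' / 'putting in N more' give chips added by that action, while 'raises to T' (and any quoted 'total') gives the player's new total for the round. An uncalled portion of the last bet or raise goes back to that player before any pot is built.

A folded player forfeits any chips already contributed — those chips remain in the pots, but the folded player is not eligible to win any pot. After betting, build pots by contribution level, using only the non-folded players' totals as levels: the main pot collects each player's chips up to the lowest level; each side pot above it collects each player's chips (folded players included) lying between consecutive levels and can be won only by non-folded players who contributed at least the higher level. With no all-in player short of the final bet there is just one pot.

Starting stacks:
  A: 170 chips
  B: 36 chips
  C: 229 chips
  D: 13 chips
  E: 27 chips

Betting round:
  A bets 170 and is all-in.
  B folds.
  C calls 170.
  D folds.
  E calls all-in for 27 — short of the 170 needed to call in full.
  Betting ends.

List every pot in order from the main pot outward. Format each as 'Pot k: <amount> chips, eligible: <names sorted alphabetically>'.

Contributions: A=170, C=170, E=27
Folded: B, D
Pot levels (distinct totals of non-folded players): 27, 170
Layer 1-27: 27 each from A, C, E = 27*3 = 81 chips; eligible A, C, E
Layer 28-170: 143 each from A, C = 143*2 = 286 chips; eligible A, C

Pot 1: 81 chips, eligible: A, C, E
Pot 2: 286 chips, eligible: A, C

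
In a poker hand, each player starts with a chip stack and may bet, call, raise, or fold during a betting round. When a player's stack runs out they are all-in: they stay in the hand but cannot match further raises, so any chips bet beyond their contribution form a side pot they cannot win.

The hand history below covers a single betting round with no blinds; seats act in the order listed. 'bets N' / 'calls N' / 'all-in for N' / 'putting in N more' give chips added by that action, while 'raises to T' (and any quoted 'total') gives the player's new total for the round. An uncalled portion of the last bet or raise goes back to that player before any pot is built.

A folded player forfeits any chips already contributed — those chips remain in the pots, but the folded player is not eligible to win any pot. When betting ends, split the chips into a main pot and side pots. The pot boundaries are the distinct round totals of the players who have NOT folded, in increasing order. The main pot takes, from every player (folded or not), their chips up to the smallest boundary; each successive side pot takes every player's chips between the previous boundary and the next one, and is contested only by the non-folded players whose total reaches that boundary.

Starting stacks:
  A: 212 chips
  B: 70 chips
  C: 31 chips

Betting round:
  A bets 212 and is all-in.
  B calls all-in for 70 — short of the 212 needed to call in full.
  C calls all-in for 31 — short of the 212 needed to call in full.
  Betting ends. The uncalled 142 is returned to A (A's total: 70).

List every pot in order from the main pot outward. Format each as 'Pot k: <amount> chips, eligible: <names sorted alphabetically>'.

Pot 1: 93 chips, eligible: A, B, C
Pot 2: 78 chips, eligible: A, B

Derivation:
Contributions (after 142 returned to A): A=70, B=70, C=31
Pot levels (distinct totals of non-folded players): 31, 70
Layer 1-31: 31 each from A, B, C = 31*3 = 93 chips; eligible A, B, C
Layer 32-70: 39 each from A, B = 39*2 = 78 chips; eligible A, B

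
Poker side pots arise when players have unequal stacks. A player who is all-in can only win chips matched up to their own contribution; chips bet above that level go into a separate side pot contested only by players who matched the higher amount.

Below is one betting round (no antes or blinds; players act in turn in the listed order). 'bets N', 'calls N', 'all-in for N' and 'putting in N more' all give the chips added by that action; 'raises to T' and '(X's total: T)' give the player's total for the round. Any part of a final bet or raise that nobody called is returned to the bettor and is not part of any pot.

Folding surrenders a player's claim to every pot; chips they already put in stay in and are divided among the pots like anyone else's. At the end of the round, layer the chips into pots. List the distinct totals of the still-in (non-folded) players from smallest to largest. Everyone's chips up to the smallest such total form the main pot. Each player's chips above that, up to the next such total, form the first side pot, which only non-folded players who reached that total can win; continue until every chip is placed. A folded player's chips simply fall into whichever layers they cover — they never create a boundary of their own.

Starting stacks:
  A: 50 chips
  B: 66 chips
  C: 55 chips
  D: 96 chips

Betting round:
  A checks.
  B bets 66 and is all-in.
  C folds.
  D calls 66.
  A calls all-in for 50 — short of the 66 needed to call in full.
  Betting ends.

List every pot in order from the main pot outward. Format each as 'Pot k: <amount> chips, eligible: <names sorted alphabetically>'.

Pot 1: 150 chips, eligible: A, B, D
Pot 2: 32 chips, eligible: B, D

Derivation:
Contributions: A=50, B=66, D=66
Folded: C
Pot levels (distinct totals of non-folded players): 50, 66
Layer 1-50: 50 each from A, B, D = 50*3 = 150 chips; eligible A, B, D
Layer 51-66: 16 each from B, D = 16*2 = 32 chips; eligible B, D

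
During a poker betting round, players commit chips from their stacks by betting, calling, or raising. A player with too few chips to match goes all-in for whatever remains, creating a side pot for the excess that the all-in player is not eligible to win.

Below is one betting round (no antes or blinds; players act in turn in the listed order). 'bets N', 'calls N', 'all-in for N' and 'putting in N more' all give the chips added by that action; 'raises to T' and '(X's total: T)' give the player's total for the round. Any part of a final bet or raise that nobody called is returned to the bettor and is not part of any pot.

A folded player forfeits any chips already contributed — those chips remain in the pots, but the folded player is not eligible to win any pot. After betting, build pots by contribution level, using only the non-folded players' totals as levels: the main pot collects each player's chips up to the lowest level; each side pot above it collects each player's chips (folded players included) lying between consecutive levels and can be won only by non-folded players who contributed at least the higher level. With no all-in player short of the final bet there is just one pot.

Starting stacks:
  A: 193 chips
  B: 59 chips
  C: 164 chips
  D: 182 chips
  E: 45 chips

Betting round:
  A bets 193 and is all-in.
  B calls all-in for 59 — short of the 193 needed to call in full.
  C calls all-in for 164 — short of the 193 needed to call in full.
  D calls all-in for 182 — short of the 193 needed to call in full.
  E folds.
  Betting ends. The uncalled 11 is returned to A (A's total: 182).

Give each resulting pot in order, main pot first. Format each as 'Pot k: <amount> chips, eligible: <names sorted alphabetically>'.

Pot 1: 236 chips, eligible: A, B, C, D
Pot 2: 315 chips, eligible: A, C, D
Pot 3: 36 chips, eligible: A, D

Derivation:
Contributions (after 11 returned to A): A=182, B=59, C=164, D=182
Folded: E
Pot levels (distinct totals of non-folded players): 59, 164, 182
Layer 1-59: 59 each from A, B, C, D = 59*4 = 236 chips; eligible A, B, C, D
Layer 60-164: 105 each from A, C, D = 105*3 = 315 chips; eligible A, C, D
Layer 165-182: 18 each from A, D = 18*2 = 36 chips; eligible A, D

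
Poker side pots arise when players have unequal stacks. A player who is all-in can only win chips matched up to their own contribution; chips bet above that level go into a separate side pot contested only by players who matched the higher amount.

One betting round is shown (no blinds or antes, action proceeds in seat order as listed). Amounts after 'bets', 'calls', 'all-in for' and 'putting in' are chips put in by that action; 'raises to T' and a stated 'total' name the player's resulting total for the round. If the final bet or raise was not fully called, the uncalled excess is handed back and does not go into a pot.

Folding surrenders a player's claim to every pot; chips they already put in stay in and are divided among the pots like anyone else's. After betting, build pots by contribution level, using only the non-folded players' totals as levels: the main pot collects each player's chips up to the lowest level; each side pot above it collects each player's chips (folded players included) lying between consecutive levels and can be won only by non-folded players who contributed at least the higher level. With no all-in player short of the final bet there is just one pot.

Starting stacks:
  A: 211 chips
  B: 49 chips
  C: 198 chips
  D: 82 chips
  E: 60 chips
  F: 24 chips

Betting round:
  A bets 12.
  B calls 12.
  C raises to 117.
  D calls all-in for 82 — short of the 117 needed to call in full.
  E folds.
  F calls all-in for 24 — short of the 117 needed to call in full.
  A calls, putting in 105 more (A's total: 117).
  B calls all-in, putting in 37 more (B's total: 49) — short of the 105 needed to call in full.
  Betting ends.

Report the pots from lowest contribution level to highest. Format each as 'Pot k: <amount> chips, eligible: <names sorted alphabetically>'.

Contributions: A=117, B=49, C=117, D=82, F=24
Folded: E
Pot levels (distinct totals of non-folded players): 24, 49, 82, 117
Layer 1-24: 24 each from A, B, C, D, F = 24*5 = 120 chips; eligible A, B, C, D, F
Layer 25-49: 25 each from A, B, C, D = 25*4 = 100 chips; eligible A, B, C, D
Layer 50-82: 33 each from A, C, D = 33*3 = 99 chips; eligible A, C, D
Layer 83-117: 35 each from A, C = 35*2 = 70 chips; eligible A, C

Pot 1: 120 chips, eligible: A, B, C, D, F
Pot 2: 100 chips, eligible: A, B, C, D
Pot 3: 99 chips, eligible: A, C, D
Pot 4: 70 chips, eligible: A, C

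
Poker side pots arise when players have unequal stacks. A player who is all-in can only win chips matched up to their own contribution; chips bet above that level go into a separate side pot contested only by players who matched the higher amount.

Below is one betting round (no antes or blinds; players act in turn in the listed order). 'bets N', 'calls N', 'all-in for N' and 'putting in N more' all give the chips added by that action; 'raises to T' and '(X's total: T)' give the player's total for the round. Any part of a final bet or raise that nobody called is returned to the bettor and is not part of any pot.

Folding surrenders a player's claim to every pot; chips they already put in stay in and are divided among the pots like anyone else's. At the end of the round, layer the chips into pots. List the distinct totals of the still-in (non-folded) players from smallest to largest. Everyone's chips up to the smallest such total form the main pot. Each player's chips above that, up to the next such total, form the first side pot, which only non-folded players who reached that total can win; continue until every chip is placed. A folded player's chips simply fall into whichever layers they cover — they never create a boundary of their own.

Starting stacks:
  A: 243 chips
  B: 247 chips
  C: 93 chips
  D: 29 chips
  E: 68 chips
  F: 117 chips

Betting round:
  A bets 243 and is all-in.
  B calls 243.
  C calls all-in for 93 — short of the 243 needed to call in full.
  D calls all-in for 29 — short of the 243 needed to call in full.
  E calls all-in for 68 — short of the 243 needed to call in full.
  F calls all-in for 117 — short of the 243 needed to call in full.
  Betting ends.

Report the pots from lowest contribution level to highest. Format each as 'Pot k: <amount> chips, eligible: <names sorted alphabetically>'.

Pot 1: 174 chips, eligible: A, B, C, D, E, F
Pot 2: 195 chips, eligible: A, B, C, E, F
Pot 3: 100 chips, eligible: A, B, C, F
Pot 4: 72 chips, eligible: A, B, F
Pot 5: 252 chips, eligible: A, B

Derivation:
Contributions: A=243, B=243, C=93, D=29, E=68, F=117
Pot levels (distinct totals of non-folded players): 29, 68, 93, 117, 243
Layer 1-29: 29 each from A, B, C, D, E, F = 29*6 = 174 chips; eligible A, B, C, D, E, F
Layer 30-68: 39 each from A, B, C, E, F = 39*5 = 195 chips; eligible A, B, C, E, F
Layer 69-93: 25 each from A, B, C, F = 25*4 = 100 chips; eligible A, B, C, F
Layer 94-117: 24 each from A, B, F = 24*3 = 72 chips; eligible A, B, F
Layer 118-243: 126 each from A, B = 126*2 = 252 chips; eligible A, B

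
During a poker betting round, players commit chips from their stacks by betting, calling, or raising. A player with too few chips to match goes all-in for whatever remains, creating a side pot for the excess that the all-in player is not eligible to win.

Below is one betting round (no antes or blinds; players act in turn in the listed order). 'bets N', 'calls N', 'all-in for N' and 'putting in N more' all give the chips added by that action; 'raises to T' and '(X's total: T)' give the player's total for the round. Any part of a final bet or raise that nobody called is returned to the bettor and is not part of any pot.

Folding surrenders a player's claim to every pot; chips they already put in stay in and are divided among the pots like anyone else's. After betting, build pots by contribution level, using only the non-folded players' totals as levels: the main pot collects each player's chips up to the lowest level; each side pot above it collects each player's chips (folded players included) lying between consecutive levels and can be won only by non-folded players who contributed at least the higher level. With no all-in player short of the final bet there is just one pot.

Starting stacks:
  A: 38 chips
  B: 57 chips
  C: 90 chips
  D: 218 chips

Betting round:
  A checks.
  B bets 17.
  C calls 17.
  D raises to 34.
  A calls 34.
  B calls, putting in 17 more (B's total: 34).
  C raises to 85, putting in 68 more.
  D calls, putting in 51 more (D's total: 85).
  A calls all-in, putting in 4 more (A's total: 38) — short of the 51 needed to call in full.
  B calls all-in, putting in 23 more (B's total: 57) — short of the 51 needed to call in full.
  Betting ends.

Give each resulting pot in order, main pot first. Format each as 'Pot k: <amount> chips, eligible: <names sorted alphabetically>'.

Contributions: A=38, B=57, C=85, D=85
Pot levels (distinct totals of non-folded players): 38, 57, 85
Layer 1-38: 38 each from A, B, C, D = 38*4 = 152 chips; eligible A, B, C, D
Layer 39-57: 19 each from B, C, D = 19*3 = 57 chips; eligible B, C, D
Layer 58-85: 28 each from C, D = 28*2 = 56 chips; eligible C, D

Pot 1: 152 chips, eligible: A, B, C, D
Pot 2: 57 chips, eligible: B, C, D
Pot 3: 56 chips, eligible: C, D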